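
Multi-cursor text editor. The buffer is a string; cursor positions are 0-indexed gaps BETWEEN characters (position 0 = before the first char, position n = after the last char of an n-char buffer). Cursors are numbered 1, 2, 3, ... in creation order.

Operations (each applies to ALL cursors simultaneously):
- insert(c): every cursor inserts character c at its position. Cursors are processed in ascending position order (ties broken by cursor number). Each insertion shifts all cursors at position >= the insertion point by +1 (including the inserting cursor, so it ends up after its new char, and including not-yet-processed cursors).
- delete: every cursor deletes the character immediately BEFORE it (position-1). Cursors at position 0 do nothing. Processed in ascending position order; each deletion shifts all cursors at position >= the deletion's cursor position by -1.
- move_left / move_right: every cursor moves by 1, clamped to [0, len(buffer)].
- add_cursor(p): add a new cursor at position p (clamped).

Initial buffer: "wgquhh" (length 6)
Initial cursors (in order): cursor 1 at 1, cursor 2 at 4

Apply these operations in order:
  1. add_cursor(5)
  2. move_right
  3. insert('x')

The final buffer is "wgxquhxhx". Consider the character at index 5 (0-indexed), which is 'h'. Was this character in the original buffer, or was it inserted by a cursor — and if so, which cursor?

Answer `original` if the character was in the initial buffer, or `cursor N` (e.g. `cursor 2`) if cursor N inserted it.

After op 1 (add_cursor(5)): buffer="wgquhh" (len 6), cursors c1@1 c2@4 c3@5, authorship ......
After op 2 (move_right): buffer="wgquhh" (len 6), cursors c1@2 c2@5 c3@6, authorship ......
After op 3 (insert('x')): buffer="wgxquhxhx" (len 9), cursors c1@3 c2@7 c3@9, authorship ..1...2.3
Authorship (.=original, N=cursor N): . . 1 . . . 2 . 3
Index 5: author = original

Answer: original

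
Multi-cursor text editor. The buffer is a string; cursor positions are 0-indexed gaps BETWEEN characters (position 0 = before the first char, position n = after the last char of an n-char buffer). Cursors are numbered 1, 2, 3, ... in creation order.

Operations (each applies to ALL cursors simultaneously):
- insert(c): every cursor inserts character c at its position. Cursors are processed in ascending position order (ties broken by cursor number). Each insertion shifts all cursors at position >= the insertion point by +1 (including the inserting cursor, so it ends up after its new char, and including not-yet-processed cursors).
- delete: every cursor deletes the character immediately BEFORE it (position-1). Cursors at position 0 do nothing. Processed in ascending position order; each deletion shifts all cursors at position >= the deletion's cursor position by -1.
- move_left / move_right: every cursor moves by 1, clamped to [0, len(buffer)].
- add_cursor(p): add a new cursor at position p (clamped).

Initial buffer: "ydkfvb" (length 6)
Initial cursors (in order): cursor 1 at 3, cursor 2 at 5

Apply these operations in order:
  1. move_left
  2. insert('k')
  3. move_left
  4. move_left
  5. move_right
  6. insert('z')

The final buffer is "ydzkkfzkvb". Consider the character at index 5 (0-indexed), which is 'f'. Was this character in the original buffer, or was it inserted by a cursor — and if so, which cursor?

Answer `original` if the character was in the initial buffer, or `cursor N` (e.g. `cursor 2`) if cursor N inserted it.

After op 1 (move_left): buffer="ydkfvb" (len 6), cursors c1@2 c2@4, authorship ......
After op 2 (insert('k')): buffer="ydkkfkvb" (len 8), cursors c1@3 c2@6, authorship ..1..2..
After op 3 (move_left): buffer="ydkkfkvb" (len 8), cursors c1@2 c2@5, authorship ..1..2..
After op 4 (move_left): buffer="ydkkfkvb" (len 8), cursors c1@1 c2@4, authorship ..1..2..
After op 5 (move_right): buffer="ydkkfkvb" (len 8), cursors c1@2 c2@5, authorship ..1..2..
After op 6 (insert('z')): buffer="ydzkkfzkvb" (len 10), cursors c1@3 c2@7, authorship ..11..22..
Authorship (.=original, N=cursor N): . . 1 1 . . 2 2 . .
Index 5: author = original

Answer: original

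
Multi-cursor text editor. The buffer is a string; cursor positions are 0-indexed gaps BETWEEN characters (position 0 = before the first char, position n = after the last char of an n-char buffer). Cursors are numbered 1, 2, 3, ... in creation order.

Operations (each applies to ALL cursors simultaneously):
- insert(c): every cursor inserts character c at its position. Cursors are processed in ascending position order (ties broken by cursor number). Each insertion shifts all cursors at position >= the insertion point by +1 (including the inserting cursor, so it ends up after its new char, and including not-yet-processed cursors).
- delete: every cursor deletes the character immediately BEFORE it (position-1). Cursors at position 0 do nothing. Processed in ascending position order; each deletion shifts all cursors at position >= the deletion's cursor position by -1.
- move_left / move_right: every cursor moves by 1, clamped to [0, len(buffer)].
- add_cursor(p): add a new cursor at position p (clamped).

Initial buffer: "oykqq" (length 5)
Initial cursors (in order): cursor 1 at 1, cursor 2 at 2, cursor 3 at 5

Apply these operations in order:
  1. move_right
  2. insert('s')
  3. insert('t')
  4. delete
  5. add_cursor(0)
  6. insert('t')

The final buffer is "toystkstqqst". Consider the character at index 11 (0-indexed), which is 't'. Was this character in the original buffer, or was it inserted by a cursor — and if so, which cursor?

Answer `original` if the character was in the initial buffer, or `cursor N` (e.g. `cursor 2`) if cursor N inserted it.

After op 1 (move_right): buffer="oykqq" (len 5), cursors c1@2 c2@3 c3@5, authorship .....
After op 2 (insert('s')): buffer="oysksqqs" (len 8), cursors c1@3 c2@5 c3@8, authorship ..1.2..3
After op 3 (insert('t')): buffer="oystkstqqst" (len 11), cursors c1@4 c2@7 c3@11, authorship ..11.22..33
After op 4 (delete): buffer="oysksqqs" (len 8), cursors c1@3 c2@5 c3@8, authorship ..1.2..3
After op 5 (add_cursor(0)): buffer="oysksqqs" (len 8), cursors c4@0 c1@3 c2@5 c3@8, authorship ..1.2..3
After op 6 (insert('t')): buffer="toystkstqqst" (len 12), cursors c4@1 c1@5 c2@8 c3@12, authorship 4..11.22..33
Authorship (.=original, N=cursor N): 4 . . 1 1 . 2 2 . . 3 3
Index 11: author = 3

Answer: cursor 3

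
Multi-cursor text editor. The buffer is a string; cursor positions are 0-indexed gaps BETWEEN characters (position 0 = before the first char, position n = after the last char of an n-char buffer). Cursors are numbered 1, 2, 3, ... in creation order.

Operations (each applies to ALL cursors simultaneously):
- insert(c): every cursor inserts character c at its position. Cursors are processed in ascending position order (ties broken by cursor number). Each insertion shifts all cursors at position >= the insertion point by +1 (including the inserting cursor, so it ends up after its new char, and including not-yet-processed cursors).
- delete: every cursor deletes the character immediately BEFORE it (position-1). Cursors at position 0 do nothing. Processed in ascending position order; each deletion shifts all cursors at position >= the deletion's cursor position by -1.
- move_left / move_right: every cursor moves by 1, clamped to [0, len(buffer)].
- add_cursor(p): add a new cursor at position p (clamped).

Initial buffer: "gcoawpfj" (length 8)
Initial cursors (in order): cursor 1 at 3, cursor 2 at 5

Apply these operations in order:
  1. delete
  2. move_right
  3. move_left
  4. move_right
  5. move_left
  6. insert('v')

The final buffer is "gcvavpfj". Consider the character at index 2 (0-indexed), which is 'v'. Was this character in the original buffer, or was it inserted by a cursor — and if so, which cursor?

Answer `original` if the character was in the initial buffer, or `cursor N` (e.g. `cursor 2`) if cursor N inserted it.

Answer: cursor 1

Derivation:
After op 1 (delete): buffer="gcapfj" (len 6), cursors c1@2 c2@3, authorship ......
After op 2 (move_right): buffer="gcapfj" (len 6), cursors c1@3 c2@4, authorship ......
After op 3 (move_left): buffer="gcapfj" (len 6), cursors c1@2 c2@3, authorship ......
After op 4 (move_right): buffer="gcapfj" (len 6), cursors c1@3 c2@4, authorship ......
After op 5 (move_left): buffer="gcapfj" (len 6), cursors c1@2 c2@3, authorship ......
After op 6 (insert('v')): buffer="gcvavpfj" (len 8), cursors c1@3 c2@5, authorship ..1.2...
Authorship (.=original, N=cursor N): . . 1 . 2 . . .
Index 2: author = 1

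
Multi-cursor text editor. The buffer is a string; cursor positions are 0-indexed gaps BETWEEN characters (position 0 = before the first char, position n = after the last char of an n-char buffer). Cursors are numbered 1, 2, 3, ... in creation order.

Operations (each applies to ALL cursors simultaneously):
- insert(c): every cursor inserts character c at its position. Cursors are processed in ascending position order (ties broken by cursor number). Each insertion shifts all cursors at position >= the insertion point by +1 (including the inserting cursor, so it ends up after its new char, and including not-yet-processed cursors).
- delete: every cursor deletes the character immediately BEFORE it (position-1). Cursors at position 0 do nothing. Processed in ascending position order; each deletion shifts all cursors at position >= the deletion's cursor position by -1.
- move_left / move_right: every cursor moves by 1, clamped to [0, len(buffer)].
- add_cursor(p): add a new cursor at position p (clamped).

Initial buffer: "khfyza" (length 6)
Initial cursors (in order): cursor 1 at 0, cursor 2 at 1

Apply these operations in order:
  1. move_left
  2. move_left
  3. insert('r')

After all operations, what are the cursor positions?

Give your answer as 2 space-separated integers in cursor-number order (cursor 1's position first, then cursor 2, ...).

Answer: 2 2

Derivation:
After op 1 (move_left): buffer="khfyza" (len 6), cursors c1@0 c2@0, authorship ......
After op 2 (move_left): buffer="khfyza" (len 6), cursors c1@0 c2@0, authorship ......
After op 3 (insert('r')): buffer="rrkhfyza" (len 8), cursors c1@2 c2@2, authorship 12......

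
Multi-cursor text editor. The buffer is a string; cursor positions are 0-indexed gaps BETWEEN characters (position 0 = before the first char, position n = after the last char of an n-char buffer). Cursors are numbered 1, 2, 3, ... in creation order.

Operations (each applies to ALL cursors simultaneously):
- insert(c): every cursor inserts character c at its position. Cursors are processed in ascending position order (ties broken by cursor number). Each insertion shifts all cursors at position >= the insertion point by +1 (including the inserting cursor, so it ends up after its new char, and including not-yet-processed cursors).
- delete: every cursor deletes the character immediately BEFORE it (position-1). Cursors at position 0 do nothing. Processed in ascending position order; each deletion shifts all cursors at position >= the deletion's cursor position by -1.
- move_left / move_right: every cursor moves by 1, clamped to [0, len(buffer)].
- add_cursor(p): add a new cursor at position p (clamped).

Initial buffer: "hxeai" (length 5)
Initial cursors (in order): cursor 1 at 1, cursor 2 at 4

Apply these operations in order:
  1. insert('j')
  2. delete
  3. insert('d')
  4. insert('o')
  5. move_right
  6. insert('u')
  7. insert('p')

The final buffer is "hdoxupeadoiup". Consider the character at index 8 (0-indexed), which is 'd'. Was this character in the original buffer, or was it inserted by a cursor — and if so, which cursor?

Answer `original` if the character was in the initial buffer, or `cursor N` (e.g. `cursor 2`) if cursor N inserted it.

Answer: cursor 2

Derivation:
After op 1 (insert('j')): buffer="hjxeaji" (len 7), cursors c1@2 c2@6, authorship .1...2.
After op 2 (delete): buffer="hxeai" (len 5), cursors c1@1 c2@4, authorship .....
After op 3 (insert('d')): buffer="hdxeadi" (len 7), cursors c1@2 c2@6, authorship .1...2.
After op 4 (insert('o')): buffer="hdoxeadoi" (len 9), cursors c1@3 c2@8, authorship .11...22.
After op 5 (move_right): buffer="hdoxeadoi" (len 9), cursors c1@4 c2@9, authorship .11...22.
After op 6 (insert('u')): buffer="hdoxueadoiu" (len 11), cursors c1@5 c2@11, authorship .11.1..22.2
After op 7 (insert('p')): buffer="hdoxupeadoiup" (len 13), cursors c1@6 c2@13, authorship .11.11..22.22
Authorship (.=original, N=cursor N): . 1 1 . 1 1 . . 2 2 . 2 2
Index 8: author = 2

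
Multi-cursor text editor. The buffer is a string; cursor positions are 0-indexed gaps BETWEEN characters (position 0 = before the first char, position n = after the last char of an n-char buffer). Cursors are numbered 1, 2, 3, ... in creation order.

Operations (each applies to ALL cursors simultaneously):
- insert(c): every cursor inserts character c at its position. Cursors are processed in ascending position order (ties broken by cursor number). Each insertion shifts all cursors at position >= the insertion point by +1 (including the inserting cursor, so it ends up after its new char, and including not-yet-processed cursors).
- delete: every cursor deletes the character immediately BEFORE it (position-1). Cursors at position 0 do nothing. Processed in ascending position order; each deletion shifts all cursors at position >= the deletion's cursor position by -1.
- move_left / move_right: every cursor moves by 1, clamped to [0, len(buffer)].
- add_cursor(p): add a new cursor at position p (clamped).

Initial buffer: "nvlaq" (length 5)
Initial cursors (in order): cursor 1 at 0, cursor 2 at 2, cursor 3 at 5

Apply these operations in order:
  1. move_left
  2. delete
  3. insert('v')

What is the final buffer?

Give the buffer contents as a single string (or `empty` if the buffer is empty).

Answer: vvvlvq

Derivation:
After op 1 (move_left): buffer="nvlaq" (len 5), cursors c1@0 c2@1 c3@4, authorship .....
After op 2 (delete): buffer="vlq" (len 3), cursors c1@0 c2@0 c3@2, authorship ...
After op 3 (insert('v')): buffer="vvvlvq" (len 6), cursors c1@2 c2@2 c3@5, authorship 12..3.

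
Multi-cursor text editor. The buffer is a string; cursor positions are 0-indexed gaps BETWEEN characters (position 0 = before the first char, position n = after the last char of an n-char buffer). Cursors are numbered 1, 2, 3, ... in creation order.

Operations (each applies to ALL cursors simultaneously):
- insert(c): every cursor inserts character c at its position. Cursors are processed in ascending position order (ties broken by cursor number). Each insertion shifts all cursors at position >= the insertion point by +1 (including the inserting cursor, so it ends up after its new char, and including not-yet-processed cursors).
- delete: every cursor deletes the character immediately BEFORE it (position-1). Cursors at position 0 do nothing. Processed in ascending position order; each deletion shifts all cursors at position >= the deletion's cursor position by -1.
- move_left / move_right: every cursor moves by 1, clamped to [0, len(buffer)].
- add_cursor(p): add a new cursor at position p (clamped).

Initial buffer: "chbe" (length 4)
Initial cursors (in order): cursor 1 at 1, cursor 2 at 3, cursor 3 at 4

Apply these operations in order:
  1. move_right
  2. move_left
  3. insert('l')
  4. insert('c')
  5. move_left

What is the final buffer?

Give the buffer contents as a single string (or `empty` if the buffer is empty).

After op 1 (move_right): buffer="chbe" (len 4), cursors c1@2 c2@4 c3@4, authorship ....
After op 2 (move_left): buffer="chbe" (len 4), cursors c1@1 c2@3 c3@3, authorship ....
After op 3 (insert('l')): buffer="clhblle" (len 7), cursors c1@2 c2@6 c3@6, authorship .1..23.
After op 4 (insert('c')): buffer="clchbllcce" (len 10), cursors c1@3 c2@9 c3@9, authorship .11..2323.
After op 5 (move_left): buffer="clchbllcce" (len 10), cursors c1@2 c2@8 c3@8, authorship .11..2323.

Answer: clchbllcce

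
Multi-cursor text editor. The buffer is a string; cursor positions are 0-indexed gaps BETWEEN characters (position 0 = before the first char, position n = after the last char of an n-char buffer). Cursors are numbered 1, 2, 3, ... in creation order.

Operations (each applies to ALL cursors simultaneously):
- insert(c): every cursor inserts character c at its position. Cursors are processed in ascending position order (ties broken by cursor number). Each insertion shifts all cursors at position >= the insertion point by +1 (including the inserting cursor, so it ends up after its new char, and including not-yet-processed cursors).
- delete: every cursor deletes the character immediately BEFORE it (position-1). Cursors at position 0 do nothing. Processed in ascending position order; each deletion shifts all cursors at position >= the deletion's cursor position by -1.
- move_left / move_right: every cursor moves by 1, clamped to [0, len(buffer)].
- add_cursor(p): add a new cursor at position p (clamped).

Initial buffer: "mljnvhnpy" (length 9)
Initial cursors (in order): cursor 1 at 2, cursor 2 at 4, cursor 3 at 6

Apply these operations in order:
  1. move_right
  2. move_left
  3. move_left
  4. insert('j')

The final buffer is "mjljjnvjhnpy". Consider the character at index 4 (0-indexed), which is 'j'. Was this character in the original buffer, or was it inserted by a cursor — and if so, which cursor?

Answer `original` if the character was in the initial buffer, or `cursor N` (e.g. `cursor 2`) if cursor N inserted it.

After op 1 (move_right): buffer="mljnvhnpy" (len 9), cursors c1@3 c2@5 c3@7, authorship .........
After op 2 (move_left): buffer="mljnvhnpy" (len 9), cursors c1@2 c2@4 c3@6, authorship .........
After op 3 (move_left): buffer="mljnvhnpy" (len 9), cursors c1@1 c2@3 c3@5, authorship .........
After op 4 (insert('j')): buffer="mjljjnvjhnpy" (len 12), cursors c1@2 c2@5 c3@8, authorship .1..2..3....
Authorship (.=original, N=cursor N): . 1 . . 2 . . 3 . . . .
Index 4: author = 2

Answer: cursor 2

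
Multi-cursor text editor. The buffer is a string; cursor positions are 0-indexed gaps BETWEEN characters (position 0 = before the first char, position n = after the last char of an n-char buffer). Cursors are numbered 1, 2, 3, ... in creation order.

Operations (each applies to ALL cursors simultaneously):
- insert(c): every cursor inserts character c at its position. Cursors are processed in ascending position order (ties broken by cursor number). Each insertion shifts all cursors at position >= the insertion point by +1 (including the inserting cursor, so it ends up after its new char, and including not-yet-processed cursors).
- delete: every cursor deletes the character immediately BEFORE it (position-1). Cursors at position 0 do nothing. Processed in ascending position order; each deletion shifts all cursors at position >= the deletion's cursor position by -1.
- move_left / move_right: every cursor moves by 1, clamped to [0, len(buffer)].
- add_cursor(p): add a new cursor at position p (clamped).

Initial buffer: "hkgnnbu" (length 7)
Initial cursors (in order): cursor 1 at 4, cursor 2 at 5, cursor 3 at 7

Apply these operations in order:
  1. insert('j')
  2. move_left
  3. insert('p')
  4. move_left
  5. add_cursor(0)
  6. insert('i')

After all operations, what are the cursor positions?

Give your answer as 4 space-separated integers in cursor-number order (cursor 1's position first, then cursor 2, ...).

After op 1 (insert('j')): buffer="hkgnjnjbuj" (len 10), cursors c1@5 c2@7 c3@10, authorship ....1.2..3
After op 2 (move_left): buffer="hkgnjnjbuj" (len 10), cursors c1@4 c2@6 c3@9, authorship ....1.2..3
After op 3 (insert('p')): buffer="hkgnpjnpjbupj" (len 13), cursors c1@5 c2@8 c3@12, authorship ....11.22..33
After op 4 (move_left): buffer="hkgnpjnpjbupj" (len 13), cursors c1@4 c2@7 c3@11, authorship ....11.22..33
After op 5 (add_cursor(0)): buffer="hkgnpjnpjbupj" (len 13), cursors c4@0 c1@4 c2@7 c3@11, authorship ....11.22..33
After op 6 (insert('i')): buffer="ihkgnipjnipjbuipj" (len 17), cursors c4@1 c1@6 c2@10 c3@15, authorship 4....111.222..333

Answer: 6 10 15 1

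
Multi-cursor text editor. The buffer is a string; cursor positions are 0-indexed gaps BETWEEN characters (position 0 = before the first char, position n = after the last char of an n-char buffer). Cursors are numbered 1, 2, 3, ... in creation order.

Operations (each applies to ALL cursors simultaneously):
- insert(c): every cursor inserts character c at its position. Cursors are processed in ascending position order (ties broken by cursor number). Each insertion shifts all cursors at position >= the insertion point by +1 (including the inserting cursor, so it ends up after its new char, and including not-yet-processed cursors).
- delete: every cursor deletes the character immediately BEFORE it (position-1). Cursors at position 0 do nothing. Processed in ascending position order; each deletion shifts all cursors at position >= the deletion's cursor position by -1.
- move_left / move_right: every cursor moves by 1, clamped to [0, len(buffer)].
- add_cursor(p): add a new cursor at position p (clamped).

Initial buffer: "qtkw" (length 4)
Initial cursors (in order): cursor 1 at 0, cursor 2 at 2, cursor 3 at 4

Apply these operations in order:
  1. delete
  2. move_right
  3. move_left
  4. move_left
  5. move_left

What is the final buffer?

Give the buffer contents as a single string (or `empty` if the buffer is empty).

Answer: qk

Derivation:
After op 1 (delete): buffer="qk" (len 2), cursors c1@0 c2@1 c3@2, authorship ..
After op 2 (move_right): buffer="qk" (len 2), cursors c1@1 c2@2 c3@2, authorship ..
After op 3 (move_left): buffer="qk" (len 2), cursors c1@0 c2@1 c3@1, authorship ..
After op 4 (move_left): buffer="qk" (len 2), cursors c1@0 c2@0 c3@0, authorship ..
After op 5 (move_left): buffer="qk" (len 2), cursors c1@0 c2@0 c3@0, authorship ..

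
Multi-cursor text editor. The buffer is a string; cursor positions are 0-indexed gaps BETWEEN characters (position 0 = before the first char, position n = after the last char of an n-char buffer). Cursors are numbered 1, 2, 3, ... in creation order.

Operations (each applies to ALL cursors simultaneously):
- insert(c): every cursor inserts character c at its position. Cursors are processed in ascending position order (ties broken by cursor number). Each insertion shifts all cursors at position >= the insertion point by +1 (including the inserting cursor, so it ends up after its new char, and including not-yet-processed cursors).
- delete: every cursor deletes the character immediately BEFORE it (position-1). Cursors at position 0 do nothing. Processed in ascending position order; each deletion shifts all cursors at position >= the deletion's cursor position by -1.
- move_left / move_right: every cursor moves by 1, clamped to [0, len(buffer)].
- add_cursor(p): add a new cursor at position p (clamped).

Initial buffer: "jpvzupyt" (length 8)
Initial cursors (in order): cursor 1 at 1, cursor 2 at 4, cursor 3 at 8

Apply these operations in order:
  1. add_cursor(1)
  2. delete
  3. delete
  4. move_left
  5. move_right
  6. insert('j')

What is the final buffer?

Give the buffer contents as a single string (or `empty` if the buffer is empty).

Answer: pjjjupj

Derivation:
After op 1 (add_cursor(1)): buffer="jpvzupyt" (len 8), cursors c1@1 c4@1 c2@4 c3@8, authorship ........
After op 2 (delete): buffer="pvupy" (len 5), cursors c1@0 c4@0 c2@2 c3@5, authorship .....
After op 3 (delete): buffer="pup" (len 3), cursors c1@0 c4@0 c2@1 c3@3, authorship ...
After op 4 (move_left): buffer="pup" (len 3), cursors c1@0 c2@0 c4@0 c3@2, authorship ...
After op 5 (move_right): buffer="pup" (len 3), cursors c1@1 c2@1 c4@1 c3@3, authorship ...
After op 6 (insert('j')): buffer="pjjjupj" (len 7), cursors c1@4 c2@4 c4@4 c3@7, authorship .124..3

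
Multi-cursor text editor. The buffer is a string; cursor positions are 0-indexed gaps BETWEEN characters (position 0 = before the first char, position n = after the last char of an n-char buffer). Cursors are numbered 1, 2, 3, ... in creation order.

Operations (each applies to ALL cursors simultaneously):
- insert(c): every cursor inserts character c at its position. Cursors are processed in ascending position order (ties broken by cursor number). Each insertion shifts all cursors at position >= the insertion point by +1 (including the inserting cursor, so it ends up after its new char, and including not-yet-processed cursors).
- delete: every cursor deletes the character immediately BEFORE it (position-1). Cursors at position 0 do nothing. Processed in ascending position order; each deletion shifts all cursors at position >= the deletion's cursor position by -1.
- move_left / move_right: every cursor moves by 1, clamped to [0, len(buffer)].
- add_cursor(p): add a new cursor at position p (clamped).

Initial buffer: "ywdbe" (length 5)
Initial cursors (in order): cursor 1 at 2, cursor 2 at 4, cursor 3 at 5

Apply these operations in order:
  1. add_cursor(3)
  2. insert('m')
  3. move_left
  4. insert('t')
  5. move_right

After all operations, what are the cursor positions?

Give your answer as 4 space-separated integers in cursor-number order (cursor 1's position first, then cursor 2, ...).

After op 1 (add_cursor(3)): buffer="ywdbe" (len 5), cursors c1@2 c4@3 c2@4 c3@5, authorship .....
After op 2 (insert('m')): buffer="ywmdmbmem" (len 9), cursors c1@3 c4@5 c2@7 c3@9, authorship ..1.4.2.3
After op 3 (move_left): buffer="ywmdmbmem" (len 9), cursors c1@2 c4@4 c2@6 c3@8, authorship ..1.4.2.3
After op 4 (insert('t')): buffer="ywtmdtmbtmetm" (len 13), cursors c1@3 c4@6 c2@9 c3@12, authorship ..11.44.22.33
After op 5 (move_right): buffer="ywtmdtmbtmetm" (len 13), cursors c1@4 c4@7 c2@10 c3@13, authorship ..11.44.22.33

Answer: 4 10 13 7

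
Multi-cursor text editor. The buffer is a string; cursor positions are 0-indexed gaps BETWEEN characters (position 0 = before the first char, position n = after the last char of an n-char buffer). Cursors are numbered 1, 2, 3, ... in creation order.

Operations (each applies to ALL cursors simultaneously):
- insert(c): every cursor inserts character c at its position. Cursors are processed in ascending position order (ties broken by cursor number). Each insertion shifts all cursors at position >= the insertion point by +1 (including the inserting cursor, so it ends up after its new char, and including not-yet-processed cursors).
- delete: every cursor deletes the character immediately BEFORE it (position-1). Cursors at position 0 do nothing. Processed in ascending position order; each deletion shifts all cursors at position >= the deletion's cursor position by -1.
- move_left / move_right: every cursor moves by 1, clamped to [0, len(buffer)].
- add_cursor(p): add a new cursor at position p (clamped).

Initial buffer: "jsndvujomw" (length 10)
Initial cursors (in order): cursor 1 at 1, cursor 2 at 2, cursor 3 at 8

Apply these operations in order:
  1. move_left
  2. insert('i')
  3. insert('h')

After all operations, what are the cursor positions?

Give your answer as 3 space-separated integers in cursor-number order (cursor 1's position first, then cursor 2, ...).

After op 1 (move_left): buffer="jsndvujomw" (len 10), cursors c1@0 c2@1 c3@7, authorship ..........
After op 2 (insert('i')): buffer="ijisndvujiomw" (len 13), cursors c1@1 c2@3 c3@10, authorship 1.2......3...
After op 3 (insert('h')): buffer="ihjihsndvujihomw" (len 16), cursors c1@2 c2@5 c3@13, authorship 11.22......33...

Answer: 2 5 13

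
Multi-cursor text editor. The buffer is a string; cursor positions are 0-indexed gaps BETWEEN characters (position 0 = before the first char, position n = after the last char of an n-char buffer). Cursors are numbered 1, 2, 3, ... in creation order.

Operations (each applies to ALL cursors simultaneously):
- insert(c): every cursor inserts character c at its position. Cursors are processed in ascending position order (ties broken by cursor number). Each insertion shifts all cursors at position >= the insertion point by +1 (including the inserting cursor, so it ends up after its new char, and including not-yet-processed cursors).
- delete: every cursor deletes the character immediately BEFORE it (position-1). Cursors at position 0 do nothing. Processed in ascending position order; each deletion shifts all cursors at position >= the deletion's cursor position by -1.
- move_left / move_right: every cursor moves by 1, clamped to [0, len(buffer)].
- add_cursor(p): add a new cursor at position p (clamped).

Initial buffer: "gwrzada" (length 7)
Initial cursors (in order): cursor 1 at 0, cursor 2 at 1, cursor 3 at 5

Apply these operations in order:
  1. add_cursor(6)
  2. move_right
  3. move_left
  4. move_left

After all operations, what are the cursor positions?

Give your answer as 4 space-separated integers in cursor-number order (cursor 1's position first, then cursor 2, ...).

Answer: 0 0 4 5

Derivation:
After op 1 (add_cursor(6)): buffer="gwrzada" (len 7), cursors c1@0 c2@1 c3@5 c4@6, authorship .......
After op 2 (move_right): buffer="gwrzada" (len 7), cursors c1@1 c2@2 c3@6 c4@7, authorship .......
After op 3 (move_left): buffer="gwrzada" (len 7), cursors c1@0 c2@1 c3@5 c4@6, authorship .......
After op 4 (move_left): buffer="gwrzada" (len 7), cursors c1@0 c2@0 c3@4 c4@5, authorship .......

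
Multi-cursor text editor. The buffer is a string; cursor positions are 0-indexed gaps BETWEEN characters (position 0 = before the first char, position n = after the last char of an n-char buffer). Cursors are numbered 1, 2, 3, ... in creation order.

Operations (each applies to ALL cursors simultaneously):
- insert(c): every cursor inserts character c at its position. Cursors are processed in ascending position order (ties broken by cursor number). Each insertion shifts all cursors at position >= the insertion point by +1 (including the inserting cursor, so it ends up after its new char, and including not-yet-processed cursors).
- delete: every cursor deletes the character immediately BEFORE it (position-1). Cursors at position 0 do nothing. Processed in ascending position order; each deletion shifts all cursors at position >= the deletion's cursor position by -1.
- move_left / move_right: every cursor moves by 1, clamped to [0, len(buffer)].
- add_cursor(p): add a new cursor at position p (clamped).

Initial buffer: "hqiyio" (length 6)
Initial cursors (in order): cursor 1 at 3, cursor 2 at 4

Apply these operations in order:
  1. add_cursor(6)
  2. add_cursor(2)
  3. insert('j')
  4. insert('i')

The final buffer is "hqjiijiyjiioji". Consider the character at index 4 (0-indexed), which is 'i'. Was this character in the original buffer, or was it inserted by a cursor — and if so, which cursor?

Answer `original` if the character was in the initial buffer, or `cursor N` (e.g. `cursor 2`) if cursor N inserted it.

After op 1 (add_cursor(6)): buffer="hqiyio" (len 6), cursors c1@3 c2@4 c3@6, authorship ......
After op 2 (add_cursor(2)): buffer="hqiyio" (len 6), cursors c4@2 c1@3 c2@4 c3@6, authorship ......
After op 3 (insert('j')): buffer="hqjijyjioj" (len 10), cursors c4@3 c1@5 c2@7 c3@10, authorship ..4.1.2..3
After op 4 (insert('i')): buffer="hqjiijiyjiioji" (len 14), cursors c4@4 c1@7 c2@10 c3@14, authorship ..44.11.22..33
Authorship (.=original, N=cursor N): . . 4 4 . 1 1 . 2 2 . . 3 3
Index 4: author = original

Answer: original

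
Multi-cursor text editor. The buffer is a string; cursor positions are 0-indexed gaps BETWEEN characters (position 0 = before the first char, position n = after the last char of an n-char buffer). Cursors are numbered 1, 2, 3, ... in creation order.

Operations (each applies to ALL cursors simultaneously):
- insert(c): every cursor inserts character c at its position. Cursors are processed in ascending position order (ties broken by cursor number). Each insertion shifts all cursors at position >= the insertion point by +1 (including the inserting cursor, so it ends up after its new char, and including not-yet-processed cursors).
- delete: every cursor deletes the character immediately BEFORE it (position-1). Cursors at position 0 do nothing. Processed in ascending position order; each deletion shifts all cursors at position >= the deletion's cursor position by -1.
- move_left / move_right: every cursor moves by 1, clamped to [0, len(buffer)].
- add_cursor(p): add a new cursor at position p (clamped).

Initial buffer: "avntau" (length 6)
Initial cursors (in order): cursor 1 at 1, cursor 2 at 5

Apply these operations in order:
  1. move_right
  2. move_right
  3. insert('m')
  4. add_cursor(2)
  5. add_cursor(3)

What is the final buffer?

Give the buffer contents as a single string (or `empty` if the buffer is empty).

Answer: avnmtaum

Derivation:
After op 1 (move_right): buffer="avntau" (len 6), cursors c1@2 c2@6, authorship ......
After op 2 (move_right): buffer="avntau" (len 6), cursors c1@3 c2@6, authorship ......
After op 3 (insert('m')): buffer="avnmtaum" (len 8), cursors c1@4 c2@8, authorship ...1...2
After op 4 (add_cursor(2)): buffer="avnmtaum" (len 8), cursors c3@2 c1@4 c2@8, authorship ...1...2
After op 5 (add_cursor(3)): buffer="avnmtaum" (len 8), cursors c3@2 c4@3 c1@4 c2@8, authorship ...1...2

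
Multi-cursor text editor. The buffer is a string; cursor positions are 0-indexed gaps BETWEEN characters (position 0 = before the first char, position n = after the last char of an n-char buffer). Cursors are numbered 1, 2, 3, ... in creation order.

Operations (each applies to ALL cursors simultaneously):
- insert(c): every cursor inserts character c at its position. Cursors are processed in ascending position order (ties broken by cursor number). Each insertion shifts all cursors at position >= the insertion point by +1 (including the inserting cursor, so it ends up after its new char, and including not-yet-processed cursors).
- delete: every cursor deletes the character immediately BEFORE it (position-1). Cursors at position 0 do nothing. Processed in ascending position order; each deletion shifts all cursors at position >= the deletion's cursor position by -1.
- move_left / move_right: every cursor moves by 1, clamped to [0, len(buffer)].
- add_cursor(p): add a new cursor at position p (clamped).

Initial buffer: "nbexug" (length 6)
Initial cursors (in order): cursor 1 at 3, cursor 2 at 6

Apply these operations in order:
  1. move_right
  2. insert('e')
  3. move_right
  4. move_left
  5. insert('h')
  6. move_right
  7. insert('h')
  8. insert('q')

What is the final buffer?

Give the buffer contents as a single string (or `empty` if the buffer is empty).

After op 1 (move_right): buffer="nbexug" (len 6), cursors c1@4 c2@6, authorship ......
After op 2 (insert('e')): buffer="nbexeuge" (len 8), cursors c1@5 c2@8, authorship ....1..2
After op 3 (move_right): buffer="nbexeuge" (len 8), cursors c1@6 c2@8, authorship ....1..2
After op 4 (move_left): buffer="nbexeuge" (len 8), cursors c1@5 c2@7, authorship ....1..2
After op 5 (insert('h')): buffer="nbexehughe" (len 10), cursors c1@6 c2@9, authorship ....11..22
After op 6 (move_right): buffer="nbexehughe" (len 10), cursors c1@7 c2@10, authorship ....11..22
After op 7 (insert('h')): buffer="nbexehuhgheh" (len 12), cursors c1@8 c2@12, authorship ....11.1.222
After op 8 (insert('q')): buffer="nbexehuhqghehq" (len 14), cursors c1@9 c2@14, authorship ....11.11.2222

Answer: nbexehuhqghehq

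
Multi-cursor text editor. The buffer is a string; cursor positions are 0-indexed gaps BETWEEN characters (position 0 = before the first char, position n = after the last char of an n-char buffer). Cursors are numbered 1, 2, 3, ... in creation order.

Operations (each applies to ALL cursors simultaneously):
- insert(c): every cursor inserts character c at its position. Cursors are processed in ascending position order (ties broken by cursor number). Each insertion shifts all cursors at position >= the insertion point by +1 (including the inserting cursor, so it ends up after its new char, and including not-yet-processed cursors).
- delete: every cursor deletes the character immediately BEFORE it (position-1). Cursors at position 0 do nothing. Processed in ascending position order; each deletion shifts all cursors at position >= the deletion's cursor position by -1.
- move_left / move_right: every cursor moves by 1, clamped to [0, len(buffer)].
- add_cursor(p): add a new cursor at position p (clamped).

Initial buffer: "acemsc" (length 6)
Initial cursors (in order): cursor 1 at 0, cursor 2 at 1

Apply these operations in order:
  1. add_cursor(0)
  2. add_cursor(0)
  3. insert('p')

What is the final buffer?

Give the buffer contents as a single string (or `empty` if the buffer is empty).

Answer: pppapcemsc

Derivation:
After op 1 (add_cursor(0)): buffer="acemsc" (len 6), cursors c1@0 c3@0 c2@1, authorship ......
After op 2 (add_cursor(0)): buffer="acemsc" (len 6), cursors c1@0 c3@0 c4@0 c2@1, authorship ......
After op 3 (insert('p')): buffer="pppapcemsc" (len 10), cursors c1@3 c3@3 c4@3 c2@5, authorship 134.2.....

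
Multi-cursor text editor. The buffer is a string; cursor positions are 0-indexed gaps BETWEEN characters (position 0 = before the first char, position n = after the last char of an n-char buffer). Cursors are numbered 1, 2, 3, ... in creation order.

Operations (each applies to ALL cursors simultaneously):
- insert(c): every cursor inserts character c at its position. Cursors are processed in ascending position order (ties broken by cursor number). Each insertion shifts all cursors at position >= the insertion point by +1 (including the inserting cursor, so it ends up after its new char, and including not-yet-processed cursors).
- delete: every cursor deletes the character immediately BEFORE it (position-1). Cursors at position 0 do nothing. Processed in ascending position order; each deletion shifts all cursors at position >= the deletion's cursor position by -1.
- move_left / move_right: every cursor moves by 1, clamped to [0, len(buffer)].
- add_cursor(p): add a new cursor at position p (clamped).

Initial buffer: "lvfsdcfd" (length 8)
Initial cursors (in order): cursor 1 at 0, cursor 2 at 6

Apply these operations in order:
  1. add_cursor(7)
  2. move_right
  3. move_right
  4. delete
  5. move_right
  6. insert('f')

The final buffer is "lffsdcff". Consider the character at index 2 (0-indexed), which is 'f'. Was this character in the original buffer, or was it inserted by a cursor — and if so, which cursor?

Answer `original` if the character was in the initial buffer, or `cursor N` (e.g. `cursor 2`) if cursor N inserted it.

Answer: cursor 1

Derivation:
After op 1 (add_cursor(7)): buffer="lvfsdcfd" (len 8), cursors c1@0 c2@6 c3@7, authorship ........
After op 2 (move_right): buffer="lvfsdcfd" (len 8), cursors c1@1 c2@7 c3@8, authorship ........
After op 3 (move_right): buffer="lvfsdcfd" (len 8), cursors c1@2 c2@8 c3@8, authorship ........
After op 4 (delete): buffer="lfsdc" (len 5), cursors c1@1 c2@5 c3@5, authorship .....
After op 5 (move_right): buffer="lfsdc" (len 5), cursors c1@2 c2@5 c3@5, authorship .....
After op 6 (insert('f')): buffer="lffsdcff" (len 8), cursors c1@3 c2@8 c3@8, authorship ..1...23
Authorship (.=original, N=cursor N): . . 1 . . . 2 3
Index 2: author = 1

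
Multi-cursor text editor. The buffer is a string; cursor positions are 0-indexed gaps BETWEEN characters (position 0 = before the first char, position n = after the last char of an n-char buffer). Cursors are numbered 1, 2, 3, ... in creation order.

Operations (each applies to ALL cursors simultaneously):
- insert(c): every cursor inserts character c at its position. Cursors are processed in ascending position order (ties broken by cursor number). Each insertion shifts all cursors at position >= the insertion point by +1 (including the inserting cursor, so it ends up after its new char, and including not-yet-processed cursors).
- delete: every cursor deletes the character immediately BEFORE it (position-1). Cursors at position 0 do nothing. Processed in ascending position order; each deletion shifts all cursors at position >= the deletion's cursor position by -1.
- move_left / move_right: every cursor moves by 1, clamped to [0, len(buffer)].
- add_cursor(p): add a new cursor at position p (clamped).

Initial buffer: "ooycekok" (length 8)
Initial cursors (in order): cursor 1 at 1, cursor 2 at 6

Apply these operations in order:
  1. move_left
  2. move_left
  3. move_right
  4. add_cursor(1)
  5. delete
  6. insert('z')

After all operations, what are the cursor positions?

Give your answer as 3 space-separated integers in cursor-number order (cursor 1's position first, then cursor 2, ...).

Answer: 2 6 2

Derivation:
After op 1 (move_left): buffer="ooycekok" (len 8), cursors c1@0 c2@5, authorship ........
After op 2 (move_left): buffer="ooycekok" (len 8), cursors c1@0 c2@4, authorship ........
After op 3 (move_right): buffer="ooycekok" (len 8), cursors c1@1 c2@5, authorship ........
After op 4 (add_cursor(1)): buffer="ooycekok" (len 8), cursors c1@1 c3@1 c2@5, authorship ........
After op 5 (delete): buffer="oyckok" (len 6), cursors c1@0 c3@0 c2@3, authorship ......
After op 6 (insert('z')): buffer="zzoyczkok" (len 9), cursors c1@2 c3@2 c2@6, authorship 13...2...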